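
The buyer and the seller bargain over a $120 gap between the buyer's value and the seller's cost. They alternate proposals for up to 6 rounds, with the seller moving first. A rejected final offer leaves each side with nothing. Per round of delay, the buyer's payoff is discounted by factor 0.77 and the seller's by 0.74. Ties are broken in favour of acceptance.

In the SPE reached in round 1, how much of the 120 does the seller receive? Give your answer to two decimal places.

52.29

By backward induction:
Round 6 (the buyer proposes): rejection yields 0 for the seller; the buyer offers 0 and keeps 120.
Round 5 (the seller proposes): the buyer can get 120 next round, worth 0.77 × 120 = 92.4 now. The seller offers 92.4 and keeps 120 − 92.4 = 27.6.
Round 4 (the buyer proposes): the seller can get 27.6 next round, worth 0.74 × 27.6 = 20.424 now; the buyer offers that and keeps 99.576.
Round 3 (the seller proposes): the buyer can get 99.576 next round, worth 0.77 × 99.576 = 76.67352 now, so the seller offers 76.67352, keeping 43.32648.
Round 2 (the buyer proposes): the seller can get 43.32648 next round, worth 0.74 × 43.32648 = 32.0615952 now; the buyer offers that and keeps 87.9384048.
Round 1 (the seller proposes): the buyer can get 87.9384048 next round, worth 0.77 × 87.9384048 = 67.712571696 now; the seller offers that and keeps 52.287428304.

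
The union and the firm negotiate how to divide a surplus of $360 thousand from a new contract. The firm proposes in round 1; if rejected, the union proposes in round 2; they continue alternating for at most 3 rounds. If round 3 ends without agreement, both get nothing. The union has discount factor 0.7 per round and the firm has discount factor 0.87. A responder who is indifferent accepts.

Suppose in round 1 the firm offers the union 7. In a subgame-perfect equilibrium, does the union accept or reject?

Reject

Round 3 (the firm proposes): rejection yields 0 for the union; the firm offers 0 and keeps 360.
Round 2 (the union proposes): the firm can get 360 next round, worth 0.87 × 360 = 313.2 now; the union offers that and keeps 46.8.
So by rejecting in round 1, the union gets 46.8 next round, worth 0.7 × 46.8 = 32.76 now.
Offer 7 < 32.76, so the union rejects.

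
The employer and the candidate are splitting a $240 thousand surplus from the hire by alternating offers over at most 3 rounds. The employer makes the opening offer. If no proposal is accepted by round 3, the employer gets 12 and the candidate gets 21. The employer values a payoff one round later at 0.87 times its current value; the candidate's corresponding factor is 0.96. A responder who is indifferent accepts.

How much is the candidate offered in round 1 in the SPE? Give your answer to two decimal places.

By backward induction:
Round 3 (the employer proposes): the candidate gets 21 if talks fail, so the employer offers 21 and keeps 219.
Round 2 (the candidate proposes): the employer can get 219 next round, worth 0.87 × 219 = 190.53 now; the candidate offers that and keeps 49.47.
Round 1 (the employer proposes): the candidate can get 49.47 next round, worth 0.96 × 49.47 = 47.4912 now, so the employer offers 47.4912, keeping 192.5088.

47.49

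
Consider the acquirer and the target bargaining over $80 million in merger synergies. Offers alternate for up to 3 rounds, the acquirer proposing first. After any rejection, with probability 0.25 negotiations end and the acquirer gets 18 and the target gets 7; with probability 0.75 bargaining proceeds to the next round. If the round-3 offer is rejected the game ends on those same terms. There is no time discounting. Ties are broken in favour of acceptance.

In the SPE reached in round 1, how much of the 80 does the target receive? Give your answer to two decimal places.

Round 3 (the acquirer proposes): the target gets 7 if talks fail, so the acquirer offers 7 and keeps 73.
Round 2 (the target proposes): rejecting gives the acquirer an expected 0.75 × 73 + 0.25 × 18 = 59.25. The target offers 59.25 and keeps 80 − 59.25 = 20.75.
Round 1 (the acquirer proposes): rejecting gives the target an expected 0.75 × 20.75 + 0.25 × 7 = 17.3125, so the acquirer offers 17.3125, keeping 62.6875.

17.31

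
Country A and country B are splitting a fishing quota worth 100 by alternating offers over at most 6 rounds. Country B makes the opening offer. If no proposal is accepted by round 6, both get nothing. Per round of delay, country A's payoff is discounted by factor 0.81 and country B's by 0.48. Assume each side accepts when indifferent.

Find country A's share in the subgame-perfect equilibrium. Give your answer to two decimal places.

By backward induction:
Round 6 (country A proposes): rejection yields 0 for country B; country A offers 0 and keeps 100.
Round 5 (country B proposes): country A can get 100 next round, worth 0.81 × 100 = 81 now, so country B offers 81, keeping 19.
Round 4 (country A proposes): country B can get 19 next round, worth 0.48 × 19 = 9.12 now, so country A offers 9.12, keeping 90.88.
Round 3 (country B proposes): country A can get 90.88 next round, worth 0.81 × 90.88 = 73.6128 now. Country B offers 73.6128 and keeps 100 − 73.6128 = 26.3872.
Round 2 (country A proposes): country B can get 26.3872 next round, worth 0.48 × 26.3872 = 12.665856 now. Country A offers 12.665856 and keeps 100 − 12.665856 = 87.334144.
Round 1 (country B proposes): country A can get 87.334144 next round, worth 0.81 × 87.334144 = 70.74065664 now, so country B offers 70.74065664, keeping 29.25934336.

70.74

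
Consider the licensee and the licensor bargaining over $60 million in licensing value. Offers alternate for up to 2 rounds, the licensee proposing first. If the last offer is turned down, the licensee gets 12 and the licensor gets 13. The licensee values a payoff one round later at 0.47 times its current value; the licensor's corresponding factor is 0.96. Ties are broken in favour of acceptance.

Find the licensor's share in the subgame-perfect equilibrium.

46.08

By backward induction:
Round 2 (the licensor proposes): the licensee gets 12 if talks fail, so the licensor offers 12 and keeps 48.
Round 1 (the licensee proposes): the licensor can get 48 next round, worth 0.96 × 48 = 46.08 now, so the licensee offers 46.08, keeping 13.92.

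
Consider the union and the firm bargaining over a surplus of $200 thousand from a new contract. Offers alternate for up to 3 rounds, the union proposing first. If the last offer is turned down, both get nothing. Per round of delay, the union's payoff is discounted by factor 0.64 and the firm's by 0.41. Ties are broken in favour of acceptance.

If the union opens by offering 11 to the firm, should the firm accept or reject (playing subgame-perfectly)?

Reject

Round 3 (the union proposes): the firm will accept anything ≥ 0, so the union offers 0 and keeps 200.
Round 2 (the firm proposes): the union can get 200 next round, worth 0.64 × 200 = 128 now; the firm offers that and keeps 72.
So by rejecting in round 1, the firm gets 72 next round, worth 0.41 × 72 = 29.52 now.
Offer 11 < 29.52, so the firm rejects.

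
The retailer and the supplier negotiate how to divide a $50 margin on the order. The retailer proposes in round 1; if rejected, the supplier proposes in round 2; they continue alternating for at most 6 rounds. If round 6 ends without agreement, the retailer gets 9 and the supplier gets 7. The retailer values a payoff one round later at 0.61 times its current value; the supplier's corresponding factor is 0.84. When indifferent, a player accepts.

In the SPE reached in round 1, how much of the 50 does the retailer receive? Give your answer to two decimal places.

16.18

By backward induction:
Round 6 (the supplier proposes): the retailer gets 9 if talks fail, so the supplier offers 9 and keeps 41.
Round 5 (the retailer proposes): the supplier can get 41 next round, worth 0.84 × 41 = 34.44 now, so the retailer offers 34.44, keeping 15.56.
Round 4 (the supplier proposes): the retailer can get 15.56 next round, worth 0.61 × 15.56 = 9.4916 now. The supplier offers 9.4916 and keeps 50 − 9.4916 = 40.5084.
Round 3 (the retailer proposes): the supplier can get 40.5084 next round, worth 0.84 × 40.5084 = 34.027056 now, so the retailer offers 34.027056, keeping 15.972944.
Round 2 (the supplier proposes): the retailer can get 15.972944 next round, worth 0.61 × 15.972944 = 9.74349584 now, so the supplier offers 9.74349584, keeping 40.25650416.
Round 1 (the retailer proposes): the supplier can get 40.25650416 next round, worth 0.84 × 40.25650416 = 33.8154634944 now, so the retailer offers 33.8154634944, keeping 16.1845365056.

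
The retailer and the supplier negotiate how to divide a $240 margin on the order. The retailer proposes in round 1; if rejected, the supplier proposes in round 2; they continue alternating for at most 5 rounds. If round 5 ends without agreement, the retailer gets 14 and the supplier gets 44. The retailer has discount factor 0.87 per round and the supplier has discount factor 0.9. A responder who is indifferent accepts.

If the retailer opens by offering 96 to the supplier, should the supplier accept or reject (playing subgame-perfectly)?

Round 5 (the retailer proposes): the supplier gets 44 if talks fail, so the retailer offers 44 and keeps 196.
Round 4 (the supplier proposes): the retailer can get 196 next round, worth 0.87 × 196 = 170.52 now. The supplier offers 170.52 and keeps 240 − 170.52 = 69.48.
Round 3 (the retailer proposes): the supplier can get 69.48 next round, worth 0.9 × 69.48 = 62.532 now; the retailer offers that and keeps 177.468.
Round 2 (the supplier proposes): the retailer can get 177.468 next round, worth 0.87 × 177.468 = 154.39716 now; the supplier offers that and keeps 85.60284.
So by rejecting in round 1, the supplier gets 85.60284 next round, worth 0.9 × 85.60284 = 77.042556 now.
Offer 96 ≥ 77.042556, so the supplier accepts.

Accept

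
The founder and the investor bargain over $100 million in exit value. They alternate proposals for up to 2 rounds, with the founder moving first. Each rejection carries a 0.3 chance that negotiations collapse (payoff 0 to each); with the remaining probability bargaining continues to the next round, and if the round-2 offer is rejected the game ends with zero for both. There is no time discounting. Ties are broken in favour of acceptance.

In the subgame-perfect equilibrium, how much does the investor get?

70

Round 2 (the investor proposes): rejection yields 0 for the founder; the investor offers 0 and keeps 100.
Round 1 (the founder proposes): rejecting gives the investor an expected 0.7 × 100 = 70; the founder offers that and keeps 30.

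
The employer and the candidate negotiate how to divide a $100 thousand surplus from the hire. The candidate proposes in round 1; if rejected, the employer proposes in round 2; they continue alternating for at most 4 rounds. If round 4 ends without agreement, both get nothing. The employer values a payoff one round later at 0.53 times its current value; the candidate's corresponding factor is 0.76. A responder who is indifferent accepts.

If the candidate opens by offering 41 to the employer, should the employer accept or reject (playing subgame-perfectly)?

Round 4 (the employer proposes): the candidate will accept anything ≥ 0, so the employer offers 0 and keeps 100.
Round 3 (the candidate proposes): the employer can get 100 next round, worth 0.53 × 100 = 53 now, so the candidate offers 53, keeping 47.
Round 2 (the employer proposes): the candidate can get 47 next round, worth 0.76 × 47 = 35.72 now, so the employer offers 35.72, keeping 64.28.
So by rejecting in round 1, the employer gets 64.28 next round, worth 0.53 × 64.28 = 34.0684 now.
Offer 41 ≥ 34.0684, so the employer accepts.

Accept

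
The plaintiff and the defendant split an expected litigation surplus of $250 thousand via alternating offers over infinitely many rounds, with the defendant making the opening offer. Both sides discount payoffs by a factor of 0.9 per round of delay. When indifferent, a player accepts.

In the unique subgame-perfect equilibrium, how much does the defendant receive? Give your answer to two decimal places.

131.58

Let x be the defendant's share when the defendant proposes and y be the plaintiff's share when the plaintiff proposes.
The plaintiff accepts iff offered ≥ 0.9·y, so x = 250 − 0.9y. Symmetrically y = 250 − 0.9x.
Substituting: x = 250 − 0.9(250 − 0.9x), giving x(1 − 0.9·0.9) = 250(1 − 0.9).
So x = 250 × 0.1 / 0.19 ≈ 131.5789, and the plaintiff receives 250 − x ≈ 118.4211.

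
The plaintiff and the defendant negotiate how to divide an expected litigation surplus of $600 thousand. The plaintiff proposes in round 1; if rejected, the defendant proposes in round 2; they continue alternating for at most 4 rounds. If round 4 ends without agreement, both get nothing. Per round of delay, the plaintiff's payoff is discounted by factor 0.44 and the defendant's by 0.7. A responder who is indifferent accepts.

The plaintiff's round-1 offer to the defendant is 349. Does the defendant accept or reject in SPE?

Reject

Round 4 (the defendant proposes): rejection yields 0 for the plaintiff; the defendant offers 0 and keeps 600.
Round 3 (the plaintiff proposes): the defendant can get 600 next round, worth 0.7 × 600 = 420 now. The plaintiff offers 420 and keeps 600 − 420 = 180.
Round 2 (the defendant proposes): the plaintiff can get 180 next round, worth 0.44 × 180 = 79.2 now, so the defendant offers 79.2, keeping 520.8.
So by rejecting in round 1, the defendant gets 520.8 next round, worth 0.7 × 520.8 = 364.56 now.
Offer 349 < 364.56, so the defendant rejects.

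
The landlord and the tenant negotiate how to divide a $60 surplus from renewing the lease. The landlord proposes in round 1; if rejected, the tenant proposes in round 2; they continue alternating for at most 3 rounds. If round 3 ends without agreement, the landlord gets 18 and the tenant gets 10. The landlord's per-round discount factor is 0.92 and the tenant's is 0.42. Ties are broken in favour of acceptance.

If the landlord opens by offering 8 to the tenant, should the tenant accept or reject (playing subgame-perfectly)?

Accept

Work out the tenant's continuation value if the offer is rejected.
Round 3 (the landlord proposes): the tenant gets 10 if talks fail, so the landlord offers 10 and keeps 50.
Round 2 (the tenant proposes): the landlord can get 50 next round, worth 0.92 × 50 = 46 now; the tenant offers that and keeps 14.
So by rejecting in round 1, the tenant gets 14 next round, worth 0.42 × 14 = 5.88 now.
Offer 8 ≥ 5.88, so the tenant accepts.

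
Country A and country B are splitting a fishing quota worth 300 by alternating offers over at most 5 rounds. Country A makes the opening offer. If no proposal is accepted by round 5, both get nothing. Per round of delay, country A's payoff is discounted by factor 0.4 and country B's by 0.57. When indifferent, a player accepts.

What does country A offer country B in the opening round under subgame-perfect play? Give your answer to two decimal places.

Round 5 (country A proposes): rejection yields 0 for country B; country A offers 0 and keeps 300.
Round 4 (country B proposes): country A can get 300 next round, worth 0.4 × 300 = 120 now. Country B offers 120 and keeps 300 − 120 = 180.
Round 3 (country A proposes): country B can get 180 next round, worth 0.57 × 180 = 102.6 now. Country A offers 102.6 and keeps 300 − 102.6 = 197.4.
Round 2 (country B proposes): country A can get 197.4 next round, worth 0.4 × 197.4 = 78.96 now. Country B offers 78.96 and keeps 300 − 78.96 = 221.04.
Round 1 (country A proposes): country B can get 221.04 next round, worth 0.57 × 221.04 = 125.9928 now, so country A offers 125.9928, keeping 174.0072.

125.99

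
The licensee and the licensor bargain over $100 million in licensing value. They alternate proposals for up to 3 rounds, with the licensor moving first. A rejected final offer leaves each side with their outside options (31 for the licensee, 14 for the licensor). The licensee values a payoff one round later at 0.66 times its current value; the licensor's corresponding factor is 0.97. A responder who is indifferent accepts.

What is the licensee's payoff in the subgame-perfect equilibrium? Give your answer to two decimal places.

21.83

Round 3 (the licensor proposes): the licensee gets 31 if talks fail, so the licensor offers 31 and keeps 69.
Round 2 (the licensee proposes): the licensor can get 69 next round, worth 0.97 × 69 = 66.93 now. The licensee offers 66.93 and keeps 100 − 66.93 = 33.07.
Round 1 (the licensor proposes): the licensee can get 33.07 next round, worth 0.66 × 33.07 = 21.8262 now. The licensor offers 21.8262 and keeps 100 − 21.8262 = 78.1738.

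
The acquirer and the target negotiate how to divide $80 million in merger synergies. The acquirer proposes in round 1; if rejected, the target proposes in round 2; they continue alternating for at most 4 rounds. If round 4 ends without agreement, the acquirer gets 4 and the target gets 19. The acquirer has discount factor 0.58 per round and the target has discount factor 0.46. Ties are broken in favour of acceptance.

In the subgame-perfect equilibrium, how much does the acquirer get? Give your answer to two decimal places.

55.22

Round 4 (the target proposes): the acquirer gets 4 if talks fail, so the target offers 4 and keeps 76.
Round 3 (the acquirer proposes): the target can get 76 next round, worth 0.46 × 76 = 34.96 now. The acquirer offers 34.96 and keeps 80 − 34.96 = 45.04.
Round 2 (the target proposes): the acquirer can get 45.04 next round, worth 0.58 × 45.04 = 26.1232 now; the target offers that and keeps 53.8768.
Round 1 (the acquirer proposes): the target can get 53.8768 next round, worth 0.46 × 53.8768 = 24.783328 now; the acquirer offers that and keeps 55.216672.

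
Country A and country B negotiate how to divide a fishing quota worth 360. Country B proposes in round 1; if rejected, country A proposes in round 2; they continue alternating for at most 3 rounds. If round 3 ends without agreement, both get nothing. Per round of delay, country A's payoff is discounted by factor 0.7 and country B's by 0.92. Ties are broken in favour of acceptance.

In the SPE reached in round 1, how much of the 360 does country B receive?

Round 3 (country B proposes): country A will accept anything ≥ 0, so country B offers 0 and keeps 360.
Round 2 (country A proposes): country B can get 360 next round, worth 0.92 × 360 = 331.2 now, so country A offers 331.2, keeping 28.8.
Round 1 (country B proposes): country A can get 28.8 next round, worth 0.7 × 28.8 = 20.16 now. Country B offers 20.16 and keeps 360 − 20.16 = 339.84.

339.84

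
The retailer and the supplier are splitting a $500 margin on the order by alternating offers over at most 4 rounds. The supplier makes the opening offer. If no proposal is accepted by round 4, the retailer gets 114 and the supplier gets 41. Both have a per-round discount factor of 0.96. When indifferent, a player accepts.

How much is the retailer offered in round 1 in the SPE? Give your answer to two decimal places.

425.29

Round 4 (the retailer proposes): the supplier gets 41 if talks fail, so the retailer offers 41 and keeps 459.
Round 3 (the supplier proposes): the retailer can get 459 next round, worth 0.96 × 459 = 440.64 now; the supplier offers that and keeps 59.36.
Round 2 (the retailer proposes): the supplier can get 59.36 next round, worth 0.96 × 59.36 = 56.9856 now. The retailer offers 56.9856 and keeps 500 − 56.9856 = 443.0144.
Round 1 (the supplier proposes): the retailer can get 443.0144 next round, worth 0.96 × 443.0144 = 425.293824 now; the supplier offers that and keeps 74.706176.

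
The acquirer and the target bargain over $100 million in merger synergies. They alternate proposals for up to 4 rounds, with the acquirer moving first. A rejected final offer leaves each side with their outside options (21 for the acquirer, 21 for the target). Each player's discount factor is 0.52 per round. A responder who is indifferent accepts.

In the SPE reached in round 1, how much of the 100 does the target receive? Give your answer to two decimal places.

Round 4 (the target proposes): the acquirer gets 21 if talks fail, so the target offers 21 and keeps 79.
Round 3 (the acquirer proposes): the target can get 79 next round, worth 0.52 × 79 = 41.08 now. The acquirer offers 41.08 and keeps 100 − 41.08 = 58.92.
Round 2 (the target proposes): the acquirer can get 58.92 next round, worth 0.52 × 58.92 = 30.6384 now; the target offers that and keeps 69.3616.
Round 1 (the acquirer proposes): the target can get 69.3616 next round, worth 0.52 × 69.3616 = 36.068032 now; the acquirer offers that and keeps 63.931968.

36.07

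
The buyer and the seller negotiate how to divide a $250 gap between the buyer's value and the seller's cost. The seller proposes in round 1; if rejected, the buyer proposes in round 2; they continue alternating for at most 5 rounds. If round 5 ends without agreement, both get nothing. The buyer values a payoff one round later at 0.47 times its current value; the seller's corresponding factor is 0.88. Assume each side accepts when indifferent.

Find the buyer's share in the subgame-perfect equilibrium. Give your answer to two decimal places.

By backward induction:
Round 5 (the seller proposes): rejection yields 0 for the buyer; the seller offers 0 and keeps 250.
Round 4 (the buyer proposes): the seller can get 250 next round, worth 0.88 × 250 = 220 now, so the buyer offers 220, keeping 30.
Round 3 (the seller proposes): the buyer can get 30 next round, worth 0.47 × 30 = 14.1 now; the seller offers that and keeps 235.9.
Round 2 (the buyer proposes): the seller can get 235.9 next round, worth 0.88 × 235.9 = 207.592 now; the buyer offers that and keeps 42.408.
Round 1 (the seller proposes): the buyer can get 42.408 next round, worth 0.47 × 42.408 = 19.93176 now; the seller offers that and keeps 230.06824.

19.93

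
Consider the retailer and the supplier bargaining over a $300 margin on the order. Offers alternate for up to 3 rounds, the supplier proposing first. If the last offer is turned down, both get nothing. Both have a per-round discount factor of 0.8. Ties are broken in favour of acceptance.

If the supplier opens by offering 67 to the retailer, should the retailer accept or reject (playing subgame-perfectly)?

Round 3 (the supplier proposes): rejection yields 0 for the retailer; the supplier offers 0 and keeps 300.
Round 2 (the retailer proposes): the supplier can get 300 next round, worth 0.8 × 300 = 240 now. The retailer offers 240 and keeps 300 − 240 = 60.
So by rejecting in round 1, the retailer gets 60 next round, worth 0.8 × 60 = 48 now.
Offer 67 ≥ 48, so the retailer accepts.

Accept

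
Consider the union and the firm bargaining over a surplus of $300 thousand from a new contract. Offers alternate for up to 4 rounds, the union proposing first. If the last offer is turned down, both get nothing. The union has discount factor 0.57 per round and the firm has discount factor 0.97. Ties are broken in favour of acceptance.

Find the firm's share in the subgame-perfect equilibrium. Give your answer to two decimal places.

Solve by backward induction from round 4.
Round 4 (the firm proposes): the union will accept anything ≥ 0, so the firm offers 0 and keeps 300.
Round 3 (the union proposes): the firm can get 300 next round, worth 0.97 × 300 = 291 now. The union offers 291 and keeps 300 − 291 = 9.
Round 2 (the firm proposes): the union can get 9 next round, worth 0.57 × 9 = 5.13 now. The firm offers 5.13 and keeps 300 − 5.13 = 294.87.
Round 1 (the union proposes): the firm can get 294.87 next round, worth 0.97 × 294.87 = 286.0239 now. The union offers 286.0239 and keeps 300 − 286.0239 = 13.9761.

286.02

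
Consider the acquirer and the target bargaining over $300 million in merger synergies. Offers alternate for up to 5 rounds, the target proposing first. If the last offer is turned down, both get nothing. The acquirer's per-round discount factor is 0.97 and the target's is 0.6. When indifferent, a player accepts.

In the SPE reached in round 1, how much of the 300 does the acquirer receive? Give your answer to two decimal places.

184.14

Solve by backward induction from round 5.
Round 5 (the target proposes): rejection yields 0 for the acquirer; the target offers 0 and keeps 300.
Round 4 (the acquirer proposes): the target can get 300 next round, worth 0.6 × 300 = 180 now; the acquirer offers that and keeps 120.
Round 3 (the target proposes): the acquirer can get 120 next round, worth 0.97 × 120 = 116.4 now, so the target offers 116.4, keeping 183.6.
Round 2 (the acquirer proposes): the target can get 183.6 next round, worth 0.6 × 183.6 = 110.16 now; the acquirer offers that and keeps 189.84.
Round 1 (the target proposes): the acquirer can get 189.84 next round, worth 0.97 × 189.84 = 184.1448 now, so the target offers 184.1448, keeping 115.8552.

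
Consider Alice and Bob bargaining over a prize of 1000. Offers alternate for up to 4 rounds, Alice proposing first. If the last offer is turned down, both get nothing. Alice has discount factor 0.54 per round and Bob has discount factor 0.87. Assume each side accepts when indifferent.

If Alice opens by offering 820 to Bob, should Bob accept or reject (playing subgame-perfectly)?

Accept

Round 4 (Bob proposes): rejection yields 0 for Alice; Bob offers 0 and keeps 1000.
Round 3 (Alice proposes): Bob can get 1000 next round, worth 0.87 × 1000 = 870 now, so Alice offers 870, keeping 130.
Round 2 (Bob proposes): Alice can get 130 next round, worth 0.54 × 130 = 70.2 now, so Bob offers 70.2, keeping 929.8.
So by rejecting in round 1, Bob gets 929.8 next round, worth 0.87 × 929.8 = 808.926 now.
Offer 820 ≥ 808.926, so Bob accepts.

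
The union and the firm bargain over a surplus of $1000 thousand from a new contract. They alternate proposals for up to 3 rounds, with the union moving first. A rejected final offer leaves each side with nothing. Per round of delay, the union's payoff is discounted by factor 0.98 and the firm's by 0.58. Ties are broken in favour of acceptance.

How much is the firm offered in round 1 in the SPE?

11.6

Round 3 (the union proposes): rejection yields 0 for the firm; the union offers 0 and keeps 1000.
Round 2 (the firm proposes): the union can get 1000 next round, worth 0.98 × 1000 = 980 now. The firm offers 980 and keeps 1000 − 980 = 20.
Round 1 (the union proposes): the firm can get 20 next round, worth 0.58 × 20 = 11.6 now; the union offers that and keeps 988.4.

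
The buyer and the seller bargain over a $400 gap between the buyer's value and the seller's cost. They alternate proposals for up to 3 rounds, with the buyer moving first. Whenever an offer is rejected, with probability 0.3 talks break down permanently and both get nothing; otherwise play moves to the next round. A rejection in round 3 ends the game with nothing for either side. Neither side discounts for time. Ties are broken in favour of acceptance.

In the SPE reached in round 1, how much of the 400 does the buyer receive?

316

Round 3 (the buyer proposes): the seller will accept anything ≥ 0, so the buyer offers 0 and keeps 400.
Round 2 (the seller proposes): rejecting gives the buyer an expected 0.7 × 400 = 280. The seller offers 280 and keeps 400 − 280 = 120.
Round 1 (the buyer proposes): rejecting gives the seller an expected 0.7 × 120 = 84; the buyer offers that and keeps 316.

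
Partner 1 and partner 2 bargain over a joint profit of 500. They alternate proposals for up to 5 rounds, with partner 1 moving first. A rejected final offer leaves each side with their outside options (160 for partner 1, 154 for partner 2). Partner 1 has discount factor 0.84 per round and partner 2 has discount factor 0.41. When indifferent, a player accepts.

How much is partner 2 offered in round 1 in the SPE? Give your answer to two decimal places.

Solve by backward induction from round 5.
Round 5 (partner 1 proposes): partner 2 gets 154 if talks fail, so partner 1 offers 154 and keeps 346.
Round 4 (partner 2 proposes): partner 1 can get 346 next round, worth 0.84 × 346 = 290.64 now. Partner 2 offers 290.64 and keeps 500 − 290.64 = 209.36.
Round 3 (partner 1 proposes): partner 2 can get 209.36 next round, worth 0.41 × 209.36 = 85.8376 now, so partner 1 offers 85.8376, keeping 414.1624.
Round 2 (partner 2 proposes): partner 1 can get 414.1624 next round, worth 0.84 × 414.1624 = 347.896416 now. Partner 2 offers 347.896416 and keeps 500 − 347.896416 = 152.103584.
Round 1 (partner 1 proposes): partner 2 can get 152.103584 next round, worth 0.41 × 152.103584 = 62.36246944 now, so partner 1 offers 62.36246944, keeping 437.63753056.

62.36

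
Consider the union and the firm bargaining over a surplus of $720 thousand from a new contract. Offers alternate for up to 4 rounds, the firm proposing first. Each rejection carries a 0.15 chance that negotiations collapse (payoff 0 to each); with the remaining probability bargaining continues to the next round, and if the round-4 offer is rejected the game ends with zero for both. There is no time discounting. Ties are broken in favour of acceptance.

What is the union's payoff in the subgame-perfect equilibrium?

Round 4 (the union proposes): rejection yields 0 for the firm; the union offers 0 and keeps 720.
Round 3 (the firm proposes): rejecting gives the union an expected 0.85 × 720 = 612; the firm offers that and keeps 108.
Round 2 (the union proposes): rejecting gives the firm an expected 0.85 × 108 = 91.8, so the union offers 91.8, keeping 628.2.
Round 1 (the firm proposes): rejecting gives the union an expected 0.85 × 628.2 = 533.97; the firm offers that and keeps 186.03.

533.97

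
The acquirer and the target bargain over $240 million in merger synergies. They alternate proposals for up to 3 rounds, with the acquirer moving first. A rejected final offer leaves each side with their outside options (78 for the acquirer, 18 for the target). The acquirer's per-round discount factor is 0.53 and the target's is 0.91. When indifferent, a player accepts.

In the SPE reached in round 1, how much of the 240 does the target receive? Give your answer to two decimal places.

111.33

Round 3 (the acquirer proposes): the target gets 18 if talks fail, so the acquirer offers 18 and keeps 222.
Round 2 (the target proposes): the acquirer can get 222 next round, worth 0.53 × 222 = 117.66 now; the target offers that and keeps 122.34.
Round 1 (the acquirer proposes): the target can get 122.34 next round, worth 0.91 × 122.34 = 111.3294 now, so the acquirer offers 111.3294, keeping 128.6706.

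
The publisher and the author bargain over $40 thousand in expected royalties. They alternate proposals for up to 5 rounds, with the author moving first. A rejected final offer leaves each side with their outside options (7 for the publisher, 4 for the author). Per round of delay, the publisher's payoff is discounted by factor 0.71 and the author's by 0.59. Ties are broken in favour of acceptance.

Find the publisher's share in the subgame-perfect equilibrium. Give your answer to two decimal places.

17.75

Round 5 (the author proposes): the publisher gets 7 if talks fail, so the author offers 7 and keeps 33.
Round 4 (the publisher proposes): the author can get 33 next round, worth 0.59 × 33 = 19.47 now; the publisher offers that and keeps 20.53.
Round 3 (the author proposes): the publisher can get 20.53 next round, worth 0.71 × 20.53 = 14.5763 now; the author offers that and keeps 25.4237.
Round 2 (the publisher proposes): the author can get 25.4237 next round, worth 0.59 × 25.4237 = 14.999983 now, so the publisher offers 14.999983, keeping 25.000017.
Round 1 (the author proposes): the publisher can get 25.000017 next round, worth 0.71 × 25.000017 = 17.75001207 now, so the author offers 17.75001207, keeping 22.24998793.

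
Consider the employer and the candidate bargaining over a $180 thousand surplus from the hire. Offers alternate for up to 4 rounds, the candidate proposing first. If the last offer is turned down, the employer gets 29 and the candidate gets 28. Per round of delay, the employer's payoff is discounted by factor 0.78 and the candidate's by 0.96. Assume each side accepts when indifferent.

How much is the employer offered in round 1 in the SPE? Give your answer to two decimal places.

Solve by backward induction from round 4.
Round 4 (the employer proposes): the candidate gets 28 if talks fail, so the employer offers 28 and keeps 152.
Round 3 (the candidate proposes): the employer can get 152 next round, worth 0.78 × 152 = 118.56 now. The candidate offers 118.56 and keeps 180 − 118.56 = 61.44.
Round 2 (the employer proposes): the candidate can get 61.44 next round, worth 0.96 × 61.44 = 58.9824 now; the employer offers that and keeps 121.0176.
Round 1 (the candidate proposes): the employer can get 121.0176 next round, worth 0.78 × 121.0176 = 94.393728 now, so the candidate offers 94.393728, keeping 85.606272.

94.39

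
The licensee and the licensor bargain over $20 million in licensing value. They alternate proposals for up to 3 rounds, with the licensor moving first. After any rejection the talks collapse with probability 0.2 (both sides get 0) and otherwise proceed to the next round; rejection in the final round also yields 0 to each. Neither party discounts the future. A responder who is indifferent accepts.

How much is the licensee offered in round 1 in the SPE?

By backward induction:
Round 3 (the licensor proposes): rejection yields 0 for the licensee; the licensor offers 0 and keeps 20.
Round 2 (the licensee proposes): rejecting gives the licensor an expected 0.8 × 20 = 16; the licensee offers that and keeps 4.
Round 1 (the licensor proposes): rejecting gives the licensee an expected 0.8 × 4 = 3.2; the licensor offers that and keeps 16.8.

3.2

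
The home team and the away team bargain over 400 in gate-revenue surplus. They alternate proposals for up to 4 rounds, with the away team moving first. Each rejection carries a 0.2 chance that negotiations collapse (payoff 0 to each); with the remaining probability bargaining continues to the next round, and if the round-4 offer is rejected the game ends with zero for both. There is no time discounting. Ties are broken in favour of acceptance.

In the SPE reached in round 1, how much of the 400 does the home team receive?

By backward induction:
Round 4 (the home team proposes): rejection yields 0 for the away team; the home team offers 0 and keeps 400.
Round 3 (the away team proposes): rejecting gives the home team an expected 0.8 × 400 = 320; the away team offers that and keeps 80.
Round 2 (the home team proposes): rejecting gives the away team an expected 0.8 × 80 = 64; the home team offers that and keeps 336.
Round 1 (the away team proposes): rejecting gives the home team an expected 0.8 × 336 = 268.8, so the away team offers 268.8, keeping 131.2.

268.8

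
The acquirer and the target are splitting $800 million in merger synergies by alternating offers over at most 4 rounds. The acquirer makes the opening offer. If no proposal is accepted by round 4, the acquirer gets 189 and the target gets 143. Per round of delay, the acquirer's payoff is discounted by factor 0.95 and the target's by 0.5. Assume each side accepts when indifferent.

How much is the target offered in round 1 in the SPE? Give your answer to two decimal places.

By backward induction:
Round 4 (the target proposes): the acquirer gets 189 if talks fail, so the target offers 189 and keeps 611.
Round 3 (the acquirer proposes): the target can get 611 next round, worth 0.5 × 611 = 305.5 now. The acquirer offers 305.5 and keeps 800 − 305.5 = 494.5.
Round 2 (the target proposes): the acquirer can get 494.5 next round, worth 0.95 × 494.5 = 469.775 now, so the target offers 469.775, keeping 330.225.
Round 1 (the acquirer proposes): the target can get 330.225 next round, worth 0.5 × 330.225 = 165.1125 now, so the acquirer offers 165.1125, keeping 634.8875.

165.11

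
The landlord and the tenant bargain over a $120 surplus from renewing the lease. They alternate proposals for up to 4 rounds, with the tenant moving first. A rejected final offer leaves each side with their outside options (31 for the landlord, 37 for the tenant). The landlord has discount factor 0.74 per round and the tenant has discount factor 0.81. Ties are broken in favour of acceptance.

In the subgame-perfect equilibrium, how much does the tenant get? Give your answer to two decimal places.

Round 4 (the landlord proposes): the tenant gets 37 if talks fail, so the landlord offers 37 and keeps 83.
Round 3 (the tenant proposes): the landlord can get 83 next round, worth 0.74 × 83 = 61.42 now. The tenant offers 61.42 and keeps 120 − 61.42 = 58.58.
Round 2 (the landlord proposes): the tenant can get 58.58 next round, worth 0.81 × 58.58 = 47.4498 now, so the landlord offers 47.4498, keeping 72.5502.
Round 1 (the tenant proposes): the landlord can get 72.5502 next round, worth 0.74 × 72.5502 = 53.687148 now; the tenant offers that and keeps 66.312852.

66.31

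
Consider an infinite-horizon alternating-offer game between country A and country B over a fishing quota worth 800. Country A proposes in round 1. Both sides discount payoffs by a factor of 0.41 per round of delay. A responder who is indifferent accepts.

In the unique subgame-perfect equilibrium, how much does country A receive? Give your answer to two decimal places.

567.38

Let x be country A's share when country A proposes and y be country B's share when country B proposes.
Country B accepts iff offered ≥ 0.41·y, so x = 800 − 0.41y. Symmetrically y = 800 − 0.41x.
Substituting: x = 800 − 0.41(800 − 0.41x), giving x(1 − 0.41·0.41) = 800(1 − 0.41).
So x = 800 × 0.59 / 0.8319 ≈ 567.3759, and country B receives 800 − x ≈ 232.6241.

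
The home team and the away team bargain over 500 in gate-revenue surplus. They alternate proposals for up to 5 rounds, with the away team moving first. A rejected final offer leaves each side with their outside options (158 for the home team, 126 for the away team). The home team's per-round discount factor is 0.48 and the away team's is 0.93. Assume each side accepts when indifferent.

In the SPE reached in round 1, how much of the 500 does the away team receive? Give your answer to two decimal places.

444.22

By backward induction:
Round 5 (the away team proposes): the home team gets 158 if talks fail, so the away team offers 158 and keeps 342.
Round 4 (the home team proposes): the away team can get 342 next round, worth 0.93 × 342 = 318.06 now; the home team offers that and keeps 181.94.
Round 3 (the away team proposes): the home team can get 181.94 next round, worth 0.48 × 181.94 = 87.3312 now, so the away team offers 87.3312, keeping 412.6688.
Round 2 (the home team proposes): the away team can get 412.6688 next round, worth 0.93 × 412.6688 = 383.781984 now, so the home team offers 383.781984, keeping 116.218016.
Round 1 (the away team proposes): the home team can get 116.218016 next round, worth 0.48 × 116.218016 = 55.78464768 now, so the away team offers 55.78464768, keeping 444.21535232.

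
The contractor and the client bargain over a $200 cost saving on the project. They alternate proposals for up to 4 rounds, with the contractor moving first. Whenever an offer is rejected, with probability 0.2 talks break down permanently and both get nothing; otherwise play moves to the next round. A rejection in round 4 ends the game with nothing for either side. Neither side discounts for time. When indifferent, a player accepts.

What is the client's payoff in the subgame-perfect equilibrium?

Round 4 (the client proposes): the contractor will accept anything ≥ 0, so the client offers 0 and keeps 200.
Round 3 (the contractor proposes): rejecting gives the client an expected 0.8 × 200 = 160; the contractor offers that and keeps 40.
Round 2 (the client proposes): rejecting gives the contractor an expected 0.8 × 40 = 32; the client offers that and keeps 168.
Round 1 (the contractor proposes): rejecting gives the client an expected 0.8 × 168 = 134.4. The contractor offers 134.4 and keeps 200 − 134.4 = 65.6.

134.4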